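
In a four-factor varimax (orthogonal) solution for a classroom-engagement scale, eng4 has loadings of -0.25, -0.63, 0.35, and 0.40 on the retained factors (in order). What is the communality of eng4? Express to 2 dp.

h² = (-0.25)² + (-0.63)² + 0.35² + 0.40² = 0.0625 + 0.3969 + 0.1225 + 0.1600 = 0.7419

0.74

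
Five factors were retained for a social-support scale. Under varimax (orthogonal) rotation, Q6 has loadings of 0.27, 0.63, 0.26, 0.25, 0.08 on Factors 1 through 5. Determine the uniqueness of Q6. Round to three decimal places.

h² = 0.27² + 0.63² + 0.26² + 0.25² + 0.08² = 0.0729 + 0.3969 + 0.0676 + 0.0625 + 0.0064 = 0.6063
Uniqueness u² = 1 − h² = 1 − 0.6063 = 0.3937

0.394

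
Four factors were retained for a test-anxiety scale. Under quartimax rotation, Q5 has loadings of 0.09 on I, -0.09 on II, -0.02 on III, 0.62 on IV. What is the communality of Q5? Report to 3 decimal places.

0.401

h² = 0.09² + (-0.09)² + (-0.02)² + 0.62² = 0.0081 + 0.0081 + 0.0004 + 0.3844 = 0.4010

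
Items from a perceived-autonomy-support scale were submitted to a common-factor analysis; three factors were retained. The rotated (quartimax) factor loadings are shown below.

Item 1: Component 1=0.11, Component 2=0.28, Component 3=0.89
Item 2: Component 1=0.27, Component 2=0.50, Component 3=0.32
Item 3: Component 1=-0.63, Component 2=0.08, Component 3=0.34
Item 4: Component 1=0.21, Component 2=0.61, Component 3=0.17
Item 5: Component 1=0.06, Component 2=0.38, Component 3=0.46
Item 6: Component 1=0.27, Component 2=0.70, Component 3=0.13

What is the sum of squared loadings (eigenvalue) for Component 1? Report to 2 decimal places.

SS loadings for Component 1 = 0.11² + 0.27² + (-0.63)² + 0.21² + 0.06² + 0.27² = 0.0121 + 0.0729 + 0.3969 + 0.0441 + 0.0036 + 0.0729 = 0.6025

0.60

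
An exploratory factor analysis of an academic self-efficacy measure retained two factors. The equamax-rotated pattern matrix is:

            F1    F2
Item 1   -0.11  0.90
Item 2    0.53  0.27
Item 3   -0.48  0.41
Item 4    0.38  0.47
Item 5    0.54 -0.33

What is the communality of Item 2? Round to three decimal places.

0.354

h² = 0.53² + 0.27² = 0.2809 + 0.0729 = 0.3538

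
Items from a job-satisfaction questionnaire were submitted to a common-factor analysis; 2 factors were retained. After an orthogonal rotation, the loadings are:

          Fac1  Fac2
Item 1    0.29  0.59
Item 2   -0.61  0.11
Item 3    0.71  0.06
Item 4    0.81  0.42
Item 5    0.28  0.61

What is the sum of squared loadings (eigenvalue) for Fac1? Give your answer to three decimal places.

SS loadings for Fac1 = 0.29² + (-0.61)² + 0.71² + 0.81² + 0.28² = 0.0841 + 0.3721 + 0.5041 + 0.6561 + 0.0784 = 1.6948

1.695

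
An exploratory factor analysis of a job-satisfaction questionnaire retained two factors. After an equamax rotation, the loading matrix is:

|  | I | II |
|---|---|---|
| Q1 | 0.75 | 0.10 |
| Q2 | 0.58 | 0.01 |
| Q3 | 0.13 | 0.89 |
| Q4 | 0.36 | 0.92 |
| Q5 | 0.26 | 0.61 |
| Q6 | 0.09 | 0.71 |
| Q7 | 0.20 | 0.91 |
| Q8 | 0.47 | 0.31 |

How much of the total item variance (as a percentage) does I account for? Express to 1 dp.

17.3%

SS loadings for I = 0.75² + 0.58² + 0.13² + 0.36² + 0.26² + 0.09² + 0.20² + 0.47² = 1.3820
With 8 standardized items, total variance = 8. Proportion = 1.3820/8 = 0.1727 → 17.27%.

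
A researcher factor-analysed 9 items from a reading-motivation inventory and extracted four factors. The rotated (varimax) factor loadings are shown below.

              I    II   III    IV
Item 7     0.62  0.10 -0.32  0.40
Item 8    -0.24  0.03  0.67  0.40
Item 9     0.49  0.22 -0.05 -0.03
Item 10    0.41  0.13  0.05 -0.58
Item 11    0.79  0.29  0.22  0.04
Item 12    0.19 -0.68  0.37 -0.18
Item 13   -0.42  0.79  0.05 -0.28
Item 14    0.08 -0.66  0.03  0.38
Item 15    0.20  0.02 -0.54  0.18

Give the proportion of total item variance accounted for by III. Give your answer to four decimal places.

SS loadings for III = (-0.32)² + 0.67² + (-0.05)² + 0.05² + 0.22² + 0.37² + 0.05² + 0.03² + (-0.54)² = 1.0366
Proportion of variance = 1.0366 / 9 = 0.1152.

0.1152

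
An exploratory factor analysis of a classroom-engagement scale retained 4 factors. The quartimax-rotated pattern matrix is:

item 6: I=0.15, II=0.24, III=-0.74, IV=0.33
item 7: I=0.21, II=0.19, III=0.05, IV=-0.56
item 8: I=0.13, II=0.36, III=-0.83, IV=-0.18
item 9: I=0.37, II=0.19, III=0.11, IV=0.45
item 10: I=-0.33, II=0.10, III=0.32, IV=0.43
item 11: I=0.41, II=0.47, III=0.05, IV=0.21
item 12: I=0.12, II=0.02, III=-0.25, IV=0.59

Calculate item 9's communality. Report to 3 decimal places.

0.388

h² = 0.37² + 0.19² + 0.11² + 0.45² = 0.1369 + 0.0361 + 0.0121 + 0.2025 = 0.3876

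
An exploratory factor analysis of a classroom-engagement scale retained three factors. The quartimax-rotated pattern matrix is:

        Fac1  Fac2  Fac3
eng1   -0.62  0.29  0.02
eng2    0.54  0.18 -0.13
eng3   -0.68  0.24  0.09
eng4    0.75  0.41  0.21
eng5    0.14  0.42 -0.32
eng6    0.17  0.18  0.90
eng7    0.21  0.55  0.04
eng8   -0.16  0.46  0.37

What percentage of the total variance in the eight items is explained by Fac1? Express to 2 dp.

22.74%

SS loadings for Fac1 = (-0.62)² + 0.54² + (-0.68)² + 0.75² + 0.14² + 0.17² + 0.21² + (-0.16)² = 1.8191
With 8 standardized items, total variance = 8. Proportion = 1.8191/8 = 0.2274 → 22.74%.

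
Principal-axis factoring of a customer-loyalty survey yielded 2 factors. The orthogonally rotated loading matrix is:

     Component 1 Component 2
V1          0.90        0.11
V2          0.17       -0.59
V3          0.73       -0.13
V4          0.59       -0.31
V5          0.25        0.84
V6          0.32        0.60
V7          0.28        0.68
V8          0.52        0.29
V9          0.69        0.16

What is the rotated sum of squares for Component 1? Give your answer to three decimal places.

SS loadings for Component 1 = 0.90² + 0.17² + 0.73² + 0.59² + 0.25² + 0.32² + 0.28² + 0.52² + 0.69² = 0.8100 + 0.0289 + 0.5329 + 0.3481 + 0.0625 + 0.1024 + 0.0784 + 0.2704 + 0.4761 = 2.7097

2.710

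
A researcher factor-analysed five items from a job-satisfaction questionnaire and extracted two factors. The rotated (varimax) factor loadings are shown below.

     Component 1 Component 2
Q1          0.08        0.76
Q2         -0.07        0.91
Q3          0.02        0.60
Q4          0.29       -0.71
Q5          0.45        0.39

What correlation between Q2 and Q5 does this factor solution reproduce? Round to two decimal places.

r̂ = Σ λ_i·λ_j across factors = (-0.07)(0.45) + (0.91)(0.39)
  = -0.0315 +0.3549 = 0.3234

0.32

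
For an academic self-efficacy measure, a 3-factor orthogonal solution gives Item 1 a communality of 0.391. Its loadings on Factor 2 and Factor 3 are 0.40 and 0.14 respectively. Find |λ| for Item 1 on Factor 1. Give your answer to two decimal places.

Under orthogonal rotation h² = Σλ², so λ_Factor 1² = h² − (0.1796) = 0.391 − 0.1796 = 0.2114.
|λ| = √0.2114 = 0.4598.

0.46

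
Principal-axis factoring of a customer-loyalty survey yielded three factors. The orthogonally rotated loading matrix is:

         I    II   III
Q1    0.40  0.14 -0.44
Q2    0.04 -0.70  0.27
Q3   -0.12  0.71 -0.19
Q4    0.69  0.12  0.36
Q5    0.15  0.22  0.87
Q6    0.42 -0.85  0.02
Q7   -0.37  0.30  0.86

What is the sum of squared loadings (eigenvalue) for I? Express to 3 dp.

SS loadings for I = 0.40² + 0.04² + (-0.12)² + 0.69² + 0.15² + 0.42² + (-0.37)² = 0.1600 + 0.0016 + 0.0144 + 0.4761 + 0.0225 + 0.1764 + 0.1369 = 0.9879

0.988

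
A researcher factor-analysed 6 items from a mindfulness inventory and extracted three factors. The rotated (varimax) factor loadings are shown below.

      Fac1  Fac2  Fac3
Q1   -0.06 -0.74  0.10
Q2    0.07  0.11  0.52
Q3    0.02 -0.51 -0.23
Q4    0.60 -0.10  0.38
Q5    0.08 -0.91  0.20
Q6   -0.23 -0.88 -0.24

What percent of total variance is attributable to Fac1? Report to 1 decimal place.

7.1%

SS loadings for Fac1 = (-0.06)² + 0.07² + 0.02² + 0.60² + 0.08² + (-0.23)² = 0.4282
With 6 standardized items, total variance = 6. Proportion = 0.4282/6 = 0.0714 → 7.14%.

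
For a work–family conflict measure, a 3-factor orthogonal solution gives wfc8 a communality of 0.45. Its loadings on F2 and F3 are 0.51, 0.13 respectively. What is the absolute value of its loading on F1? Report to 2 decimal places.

0.42

Under orthogonal rotation h² = Σλ², so λ_F1² = h² − (0.2770) = 0.45 − 0.2770 = 0.1730.
|λ| = √0.1730 = 0.4159.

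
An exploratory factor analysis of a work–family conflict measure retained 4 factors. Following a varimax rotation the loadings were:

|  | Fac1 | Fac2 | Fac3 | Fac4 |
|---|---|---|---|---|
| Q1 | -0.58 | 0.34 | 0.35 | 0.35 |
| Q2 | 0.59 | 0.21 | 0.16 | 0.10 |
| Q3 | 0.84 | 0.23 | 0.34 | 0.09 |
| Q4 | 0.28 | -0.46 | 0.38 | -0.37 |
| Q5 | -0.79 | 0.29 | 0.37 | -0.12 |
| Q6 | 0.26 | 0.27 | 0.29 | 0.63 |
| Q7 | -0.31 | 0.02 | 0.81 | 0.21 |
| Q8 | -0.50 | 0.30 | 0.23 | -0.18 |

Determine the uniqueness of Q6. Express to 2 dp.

h² = 0.26² + 0.27² + 0.29² + 0.63² = 0.0676 + 0.0729 + 0.0841 + 0.3969 = 0.6215
Uniqueness u² = 1 − h² = 1 − 0.6215 = 0.3785

0.38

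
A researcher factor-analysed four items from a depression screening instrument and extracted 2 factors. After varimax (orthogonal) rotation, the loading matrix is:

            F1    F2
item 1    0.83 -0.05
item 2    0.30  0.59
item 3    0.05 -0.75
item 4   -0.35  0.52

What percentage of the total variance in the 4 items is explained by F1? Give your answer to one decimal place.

SS loadings for F1 = 0.83² + 0.30² + 0.05² + (-0.35)² = 0.9039
With 4 standardized items, total variance = 4. Proportion = 0.9039/4 = 0.2260 → 22.60%.

22.6%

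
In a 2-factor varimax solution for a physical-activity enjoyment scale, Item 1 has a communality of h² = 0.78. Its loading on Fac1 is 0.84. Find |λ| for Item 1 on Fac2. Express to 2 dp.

0.27

Under orthogonal rotation h² = Σλ², so λ_Fac2² = h² − (0.7056) = 0.78 − 0.7056 = 0.0744.
|λ| = √0.0744 = 0.2728.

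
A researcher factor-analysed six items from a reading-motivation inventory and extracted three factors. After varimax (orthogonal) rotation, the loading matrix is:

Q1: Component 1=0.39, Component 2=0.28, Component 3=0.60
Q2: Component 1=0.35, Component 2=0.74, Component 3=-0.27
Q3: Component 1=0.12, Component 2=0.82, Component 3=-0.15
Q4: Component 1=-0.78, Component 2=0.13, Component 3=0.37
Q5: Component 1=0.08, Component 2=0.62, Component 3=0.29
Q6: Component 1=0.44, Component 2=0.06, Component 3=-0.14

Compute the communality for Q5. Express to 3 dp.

0.475

h² = 0.08² + 0.62² + 0.29² = 0.0064 + 0.3844 + 0.0841 = 0.4749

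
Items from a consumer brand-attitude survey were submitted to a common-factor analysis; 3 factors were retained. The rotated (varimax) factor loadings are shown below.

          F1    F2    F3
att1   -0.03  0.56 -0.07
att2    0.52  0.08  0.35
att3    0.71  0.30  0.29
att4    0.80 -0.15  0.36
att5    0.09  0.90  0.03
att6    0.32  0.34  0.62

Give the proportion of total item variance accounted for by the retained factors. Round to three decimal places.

0.602

Communalities: 0.3194, 0.3993, 0.6782, 0.7921, 0.8190, 0.6024; Σh² = 3.6104.
Total variance with 6 standardized items is 6, so the solution explains 3.6104/6 = 0.6017.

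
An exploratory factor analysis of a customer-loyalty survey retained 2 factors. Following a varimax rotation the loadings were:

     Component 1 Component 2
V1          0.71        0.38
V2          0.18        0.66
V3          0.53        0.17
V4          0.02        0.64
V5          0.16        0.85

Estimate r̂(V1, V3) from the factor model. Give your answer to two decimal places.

r̂ = Σ λ_i·λ_j across factors = (0.71)(0.53) + (0.38)(0.17)
  = +0.3763 +0.0646 = 0.4409

0.44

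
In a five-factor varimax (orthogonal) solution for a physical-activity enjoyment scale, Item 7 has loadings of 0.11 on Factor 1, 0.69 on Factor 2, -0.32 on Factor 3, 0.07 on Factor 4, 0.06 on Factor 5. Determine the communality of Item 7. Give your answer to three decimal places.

h² = 0.11² + 0.69² + (-0.32)² + 0.07² + 0.06² = 0.0121 + 0.4761 + 0.1024 + 0.0049 + 0.0036 = 0.5991

0.599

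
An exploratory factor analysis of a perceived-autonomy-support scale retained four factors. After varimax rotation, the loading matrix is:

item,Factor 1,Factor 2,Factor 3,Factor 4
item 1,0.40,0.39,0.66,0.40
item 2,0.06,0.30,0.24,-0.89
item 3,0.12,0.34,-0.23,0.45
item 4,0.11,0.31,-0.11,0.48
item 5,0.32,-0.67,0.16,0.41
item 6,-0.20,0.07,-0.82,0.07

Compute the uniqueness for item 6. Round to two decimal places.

h² = (-0.20)² + 0.07² + (-0.82)² + 0.07² = 0.0400 + 0.0049 + 0.6724 + 0.0049 = 0.7222
Uniqueness u² = 1 − h² = 1 − 0.7222 = 0.2778

0.28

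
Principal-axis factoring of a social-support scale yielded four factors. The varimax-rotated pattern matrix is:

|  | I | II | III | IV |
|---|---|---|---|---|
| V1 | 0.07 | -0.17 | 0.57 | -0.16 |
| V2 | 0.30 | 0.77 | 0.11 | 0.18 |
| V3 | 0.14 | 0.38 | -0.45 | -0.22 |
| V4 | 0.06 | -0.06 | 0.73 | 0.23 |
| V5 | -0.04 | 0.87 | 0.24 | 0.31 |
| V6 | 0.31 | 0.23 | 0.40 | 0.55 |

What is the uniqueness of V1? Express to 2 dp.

0.62

h² = 0.07² + (-0.17)² + 0.57² + (-0.16)² = 0.0049 + 0.0289 + 0.3249 + 0.0256 = 0.3843
Uniqueness u² = 1 − h² = 1 − 0.3843 = 0.6157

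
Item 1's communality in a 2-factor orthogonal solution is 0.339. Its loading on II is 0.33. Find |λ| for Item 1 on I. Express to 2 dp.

0.48

Under orthogonal rotation h² = Σλ², so λ_I² = h² − (0.1089) = 0.339 − 0.1089 = 0.2301.
|λ| = √0.2301 = 0.4797.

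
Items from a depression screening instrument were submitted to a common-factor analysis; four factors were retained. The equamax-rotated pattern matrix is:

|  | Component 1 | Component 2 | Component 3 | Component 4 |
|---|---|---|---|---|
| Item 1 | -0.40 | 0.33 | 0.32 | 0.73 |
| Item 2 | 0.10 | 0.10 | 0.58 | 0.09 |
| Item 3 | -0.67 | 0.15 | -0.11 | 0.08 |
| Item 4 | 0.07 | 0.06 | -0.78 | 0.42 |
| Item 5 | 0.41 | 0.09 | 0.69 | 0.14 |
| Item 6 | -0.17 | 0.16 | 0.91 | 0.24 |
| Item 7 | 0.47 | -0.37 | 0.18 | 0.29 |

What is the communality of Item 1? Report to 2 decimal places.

0.90

h² = (-0.40)² + 0.33² + 0.32² + 0.73² = 0.1600 + 0.1089 + 0.1024 + 0.5329 = 0.9042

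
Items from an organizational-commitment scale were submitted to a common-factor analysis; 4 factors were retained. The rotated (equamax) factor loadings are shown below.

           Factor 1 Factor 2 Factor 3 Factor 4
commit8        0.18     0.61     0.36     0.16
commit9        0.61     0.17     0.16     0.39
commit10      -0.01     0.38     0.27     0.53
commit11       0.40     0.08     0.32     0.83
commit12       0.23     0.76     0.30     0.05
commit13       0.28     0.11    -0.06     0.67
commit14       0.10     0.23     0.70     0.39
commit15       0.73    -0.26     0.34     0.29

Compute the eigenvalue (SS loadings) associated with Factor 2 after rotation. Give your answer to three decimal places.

1.262

SS loadings for Factor 2 = 0.61² + 0.17² + 0.38² + 0.08² + 0.76² + 0.11² + 0.23² + (-0.26)² = 0.3721 + 0.0289 + 0.1444 + 0.0064 + 0.5776 + 0.0121 + 0.0529 + 0.0676 = 1.2620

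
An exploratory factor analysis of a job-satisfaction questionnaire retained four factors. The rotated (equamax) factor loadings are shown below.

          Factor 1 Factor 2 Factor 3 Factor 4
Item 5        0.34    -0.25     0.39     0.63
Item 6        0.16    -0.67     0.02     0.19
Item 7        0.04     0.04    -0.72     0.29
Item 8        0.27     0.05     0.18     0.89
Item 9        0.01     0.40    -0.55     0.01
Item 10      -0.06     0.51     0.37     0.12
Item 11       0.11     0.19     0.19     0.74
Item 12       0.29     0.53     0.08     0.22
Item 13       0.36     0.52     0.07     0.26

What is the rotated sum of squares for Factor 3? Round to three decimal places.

SS loadings for Factor 3 = 0.39² + 0.02² + (-0.72)² + 0.18² + (-0.55)² + 0.37² + 0.19² + 0.08² + 0.07² = 0.1521 + 0.0004 + 0.5184 + 0.0324 + 0.3025 + 0.1369 + 0.0361 + 0.0064 + 0.0049 = 1.1901

1.190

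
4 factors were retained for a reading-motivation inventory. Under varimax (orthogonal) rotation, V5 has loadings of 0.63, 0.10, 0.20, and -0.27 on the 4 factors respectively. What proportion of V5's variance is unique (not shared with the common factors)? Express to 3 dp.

h² = 0.63² + 0.10² + 0.20² + (-0.27)² = 0.3969 + 0.0100 + 0.0400 + 0.0729 = 0.5198
Uniqueness u² = 1 − h² = 1 − 0.5198 = 0.4802

0.480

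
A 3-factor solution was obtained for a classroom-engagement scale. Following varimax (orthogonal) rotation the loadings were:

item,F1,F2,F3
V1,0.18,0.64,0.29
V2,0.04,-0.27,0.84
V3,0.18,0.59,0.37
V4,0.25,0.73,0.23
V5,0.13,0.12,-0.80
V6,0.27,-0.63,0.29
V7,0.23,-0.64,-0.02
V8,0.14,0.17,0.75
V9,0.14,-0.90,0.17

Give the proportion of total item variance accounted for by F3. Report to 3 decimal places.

0.255

SS loadings for F3 = 0.29² + 0.84² + 0.37² + 0.23² + (-0.80)² + 0.29² + (-0.02)² + 0.75² + 0.17² = 2.2954
Proportion of variance = 2.2954 / 9 = 0.2550.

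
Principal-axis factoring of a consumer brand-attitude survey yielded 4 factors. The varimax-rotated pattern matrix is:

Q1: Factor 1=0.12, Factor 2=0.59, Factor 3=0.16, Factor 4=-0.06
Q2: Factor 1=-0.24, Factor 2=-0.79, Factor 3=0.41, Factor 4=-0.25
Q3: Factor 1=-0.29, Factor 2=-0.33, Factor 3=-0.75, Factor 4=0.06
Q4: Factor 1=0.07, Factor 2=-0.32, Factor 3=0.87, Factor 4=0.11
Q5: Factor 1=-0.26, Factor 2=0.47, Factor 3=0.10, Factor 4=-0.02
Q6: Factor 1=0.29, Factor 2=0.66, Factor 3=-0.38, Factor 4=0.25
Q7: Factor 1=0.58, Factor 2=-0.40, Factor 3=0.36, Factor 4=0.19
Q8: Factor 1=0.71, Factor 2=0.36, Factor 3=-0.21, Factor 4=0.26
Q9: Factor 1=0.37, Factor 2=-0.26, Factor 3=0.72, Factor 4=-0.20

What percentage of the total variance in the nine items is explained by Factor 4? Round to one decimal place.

3.2%

SS loadings for Factor 4 = (-0.06)² + (-0.25)² + 0.06² + 0.11² + (-0.02)² + 0.25² + 0.19² + 0.26² + (-0.20)² = 0.2884
With 9 standardized items, total variance = 9. Proportion = 0.2884/9 = 0.0320 → 3.20%.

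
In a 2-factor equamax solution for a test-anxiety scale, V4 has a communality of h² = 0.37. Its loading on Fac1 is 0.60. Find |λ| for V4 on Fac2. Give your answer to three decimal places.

Under orthogonal rotation h² = Σλ², so λ_Fac2² = h² − (0.3600) = 0.37 − 0.3600 = 0.0100.
|λ| = √0.0100 = 0.1000.

0.100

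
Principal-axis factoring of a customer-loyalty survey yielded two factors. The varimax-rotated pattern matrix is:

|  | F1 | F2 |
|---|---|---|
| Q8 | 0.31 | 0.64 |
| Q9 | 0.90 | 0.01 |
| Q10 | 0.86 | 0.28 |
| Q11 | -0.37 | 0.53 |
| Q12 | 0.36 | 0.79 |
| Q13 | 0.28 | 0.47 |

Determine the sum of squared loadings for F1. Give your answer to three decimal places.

SS loadings for F1 = 0.31² + 0.90² + 0.86² + (-0.37)² + 0.36² + 0.28² = 0.0961 + 0.8100 + 0.7396 + 0.1369 + 0.1296 + 0.0784 = 1.9906

1.991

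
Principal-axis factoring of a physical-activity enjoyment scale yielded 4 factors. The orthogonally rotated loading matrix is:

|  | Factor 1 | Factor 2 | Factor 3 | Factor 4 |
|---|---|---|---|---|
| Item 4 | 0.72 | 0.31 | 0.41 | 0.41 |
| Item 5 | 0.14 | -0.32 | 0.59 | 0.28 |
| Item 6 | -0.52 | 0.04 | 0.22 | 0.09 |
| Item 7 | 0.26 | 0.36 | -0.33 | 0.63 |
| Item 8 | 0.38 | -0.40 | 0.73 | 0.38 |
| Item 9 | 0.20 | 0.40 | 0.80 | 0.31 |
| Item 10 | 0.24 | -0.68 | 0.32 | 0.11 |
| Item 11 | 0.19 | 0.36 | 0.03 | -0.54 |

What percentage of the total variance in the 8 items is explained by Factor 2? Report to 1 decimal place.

SS loadings for Factor 2 = 0.31² + (-0.32)² + 0.04² + 0.36² + (-0.40)² + 0.40² + (-0.68)² + 0.36² = 1.2417
With 8 standardized items, total variance = 8. Proportion = 1.2417/8 = 0.1552 → 15.52%.

15.5%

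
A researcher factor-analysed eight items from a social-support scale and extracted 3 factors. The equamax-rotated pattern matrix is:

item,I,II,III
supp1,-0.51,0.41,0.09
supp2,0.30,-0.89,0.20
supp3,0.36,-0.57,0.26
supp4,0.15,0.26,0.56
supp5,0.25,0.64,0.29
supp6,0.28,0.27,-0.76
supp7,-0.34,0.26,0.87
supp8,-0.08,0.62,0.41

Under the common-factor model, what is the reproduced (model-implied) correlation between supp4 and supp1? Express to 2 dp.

0.08

r̂ = Σ λ_i·λ_j across factors = (0.15)(-0.51) + (0.26)(0.41) + (0.56)(0.09)
  = -0.0765 +0.1066 +0.0504 = 0.0805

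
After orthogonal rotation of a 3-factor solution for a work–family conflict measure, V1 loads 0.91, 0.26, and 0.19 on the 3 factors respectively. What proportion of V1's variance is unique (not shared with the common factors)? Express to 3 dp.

0.068

h² = 0.91² + 0.26² + 0.19² = 0.8281 + 0.0676 + 0.0361 = 0.9318
Uniqueness u² = 1 − h² = 1 − 0.9318 = 0.0682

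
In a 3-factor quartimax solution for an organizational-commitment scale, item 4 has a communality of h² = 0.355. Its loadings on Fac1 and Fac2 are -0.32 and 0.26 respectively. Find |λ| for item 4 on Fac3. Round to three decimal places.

0.430

Under orthogonal rotation h² = Σλ², so λ_Fac3² = h² − (0.1700) = 0.355 − 0.1700 = 0.1850.
|λ| = √0.1850 = 0.4301.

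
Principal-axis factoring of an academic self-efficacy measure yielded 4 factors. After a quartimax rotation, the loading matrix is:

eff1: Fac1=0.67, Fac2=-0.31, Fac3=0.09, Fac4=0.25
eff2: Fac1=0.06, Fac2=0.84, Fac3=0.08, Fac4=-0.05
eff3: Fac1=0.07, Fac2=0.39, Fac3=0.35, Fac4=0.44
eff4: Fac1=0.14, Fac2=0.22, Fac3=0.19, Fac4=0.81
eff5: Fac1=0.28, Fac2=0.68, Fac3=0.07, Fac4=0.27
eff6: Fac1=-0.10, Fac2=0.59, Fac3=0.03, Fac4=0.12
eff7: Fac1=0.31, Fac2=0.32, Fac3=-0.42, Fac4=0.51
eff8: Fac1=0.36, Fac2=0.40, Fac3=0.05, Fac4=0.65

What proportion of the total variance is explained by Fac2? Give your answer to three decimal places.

SS loadings for Fac2 = (-0.31)² + 0.84² + 0.39² + 0.22² + 0.68² + 0.59² + 0.32² + 0.40² = 2.0751
Proportion of variance = 2.0751 / 8 = 0.2594.

0.259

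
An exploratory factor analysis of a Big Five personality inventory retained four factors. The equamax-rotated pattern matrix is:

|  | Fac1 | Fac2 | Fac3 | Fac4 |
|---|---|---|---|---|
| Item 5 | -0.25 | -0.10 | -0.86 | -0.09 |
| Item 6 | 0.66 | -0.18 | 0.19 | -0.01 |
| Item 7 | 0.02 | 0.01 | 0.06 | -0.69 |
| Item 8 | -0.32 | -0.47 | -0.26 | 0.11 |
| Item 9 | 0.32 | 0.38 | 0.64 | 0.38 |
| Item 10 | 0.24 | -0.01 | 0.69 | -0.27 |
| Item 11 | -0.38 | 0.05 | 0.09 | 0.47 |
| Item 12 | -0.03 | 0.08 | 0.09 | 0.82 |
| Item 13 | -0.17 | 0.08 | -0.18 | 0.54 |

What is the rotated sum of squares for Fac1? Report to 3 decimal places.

SS loadings for Fac1 = (-0.25)² + 0.66² + 0.02² + (-0.32)² + 0.32² + 0.24² + (-0.38)² + (-0.03)² + (-0.17)² = 0.0625 + 0.4356 + 0.0004 + 0.1024 + 0.1024 + 0.0576 + 0.1444 + 0.0009 + 0.0289 = 0.9351

0.935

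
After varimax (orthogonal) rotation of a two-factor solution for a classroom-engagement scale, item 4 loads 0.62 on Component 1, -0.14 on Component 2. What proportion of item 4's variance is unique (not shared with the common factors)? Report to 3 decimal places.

0.596

h² = 0.62² + (-0.14)² = 0.3844 + 0.0196 = 0.4040
Uniqueness u² = 1 − h² = 1 − 0.4040 = 0.5960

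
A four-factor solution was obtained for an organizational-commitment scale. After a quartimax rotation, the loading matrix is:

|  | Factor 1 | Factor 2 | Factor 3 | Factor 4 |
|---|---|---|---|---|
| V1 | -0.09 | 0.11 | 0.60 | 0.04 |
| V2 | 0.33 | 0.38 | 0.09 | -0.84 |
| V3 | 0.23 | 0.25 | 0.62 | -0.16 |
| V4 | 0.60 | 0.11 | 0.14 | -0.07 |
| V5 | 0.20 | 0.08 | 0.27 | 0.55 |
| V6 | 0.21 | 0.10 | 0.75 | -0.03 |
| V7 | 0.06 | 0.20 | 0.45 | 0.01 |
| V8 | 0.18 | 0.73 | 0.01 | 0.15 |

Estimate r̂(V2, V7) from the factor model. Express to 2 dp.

0.13

r̂ = Σ λ_i·λ_j across factors = (0.33)(0.06) + (0.38)(0.20) + (0.09)(0.45) + (-0.84)(0.01)
  = +0.0198 +0.0760 +0.0405 -0.0084 = 0.1279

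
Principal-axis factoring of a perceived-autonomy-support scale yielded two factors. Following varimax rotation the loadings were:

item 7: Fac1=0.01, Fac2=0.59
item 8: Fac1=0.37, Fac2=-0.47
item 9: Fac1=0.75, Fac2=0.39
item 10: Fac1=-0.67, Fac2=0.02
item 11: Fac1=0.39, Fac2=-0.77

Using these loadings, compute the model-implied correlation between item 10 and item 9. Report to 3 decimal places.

-0.495

r̂ = Σ λ_i·λ_j across factors = (-0.67)(0.75) + (0.02)(0.39)
  = -0.5025 +0.0078 = -0.4947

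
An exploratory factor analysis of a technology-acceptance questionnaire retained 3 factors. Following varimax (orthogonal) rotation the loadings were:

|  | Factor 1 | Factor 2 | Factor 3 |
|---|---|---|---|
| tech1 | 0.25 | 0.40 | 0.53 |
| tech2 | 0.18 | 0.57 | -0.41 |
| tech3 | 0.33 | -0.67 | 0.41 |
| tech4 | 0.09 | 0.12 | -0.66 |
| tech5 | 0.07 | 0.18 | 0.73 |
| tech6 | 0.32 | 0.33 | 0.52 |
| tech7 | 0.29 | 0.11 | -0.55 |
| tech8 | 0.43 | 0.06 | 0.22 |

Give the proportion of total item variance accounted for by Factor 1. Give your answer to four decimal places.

0.0735

SS loadings for Factor 1 = 0.25² + 0.18² + 0.33² + 0.09² + 0.07² + 0.32² + 0.29² + 0.43² = 0.5882
Proportion of variance = 0.5882 / 8 = 0.0735.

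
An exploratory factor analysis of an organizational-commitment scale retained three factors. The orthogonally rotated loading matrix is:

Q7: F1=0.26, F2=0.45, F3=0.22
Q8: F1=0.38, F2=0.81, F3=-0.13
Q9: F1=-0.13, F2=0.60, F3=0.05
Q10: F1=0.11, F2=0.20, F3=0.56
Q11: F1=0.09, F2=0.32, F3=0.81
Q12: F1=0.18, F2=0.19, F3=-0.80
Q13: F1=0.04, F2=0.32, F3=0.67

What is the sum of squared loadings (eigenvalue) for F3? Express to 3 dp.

SS loadings for F3 = 0.22² + (-0.13)² + 0.05² + 0.56² + 0.81² + (-0.80)² + 0.67² = 0.0484 + 0.0169 + 0.0025 + 0.3136 + 0.6561 + 0.6400 + 0.4489 = 2.1264

2.126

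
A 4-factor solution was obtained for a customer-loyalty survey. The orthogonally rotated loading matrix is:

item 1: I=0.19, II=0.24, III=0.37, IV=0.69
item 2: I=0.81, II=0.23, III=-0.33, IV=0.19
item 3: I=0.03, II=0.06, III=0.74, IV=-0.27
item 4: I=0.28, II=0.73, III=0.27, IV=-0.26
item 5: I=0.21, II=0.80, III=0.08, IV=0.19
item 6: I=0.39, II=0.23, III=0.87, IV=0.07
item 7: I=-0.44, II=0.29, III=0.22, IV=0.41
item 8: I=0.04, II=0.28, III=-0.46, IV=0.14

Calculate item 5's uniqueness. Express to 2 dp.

0.27

h² = 0.21² + 0.80² + 0.08² + 0.19² = 0.0441 + 0.6400 + 0.0064 + 0.0361 = 0.7266
Uniqueness u² = 1 − h² = 1 − 0.7266 = 0.2734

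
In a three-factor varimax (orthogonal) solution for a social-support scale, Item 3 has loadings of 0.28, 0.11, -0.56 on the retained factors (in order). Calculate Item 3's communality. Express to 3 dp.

0.404

h² = 0.28² + 0.11² + (-0.56)² = 0.0784 + 0.0121 + 0.3136 = 0.4041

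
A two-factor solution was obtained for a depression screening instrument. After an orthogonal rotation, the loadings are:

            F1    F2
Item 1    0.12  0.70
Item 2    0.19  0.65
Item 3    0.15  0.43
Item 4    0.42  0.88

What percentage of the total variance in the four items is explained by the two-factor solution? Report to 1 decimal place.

53.0%

Communalities: 0.5044, 0.4586, 0.2074, 0.9508; Σh² = 2.1212.
Total variance with 4 standardized items is 4, so the solution explains 2.1212/4 = 0.5303 = 53.03%.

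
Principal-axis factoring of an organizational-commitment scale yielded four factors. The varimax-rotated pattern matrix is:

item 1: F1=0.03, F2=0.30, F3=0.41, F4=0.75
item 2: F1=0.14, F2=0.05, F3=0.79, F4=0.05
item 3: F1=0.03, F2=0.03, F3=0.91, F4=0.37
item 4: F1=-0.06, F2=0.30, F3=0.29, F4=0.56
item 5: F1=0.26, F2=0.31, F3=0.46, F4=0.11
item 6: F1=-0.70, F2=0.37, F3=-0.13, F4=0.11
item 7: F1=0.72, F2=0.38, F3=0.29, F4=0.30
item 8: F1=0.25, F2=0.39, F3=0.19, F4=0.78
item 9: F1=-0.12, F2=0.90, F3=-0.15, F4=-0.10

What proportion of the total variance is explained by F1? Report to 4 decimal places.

0.1309

SS loadings for F1 = 0.03² + 0.14² + 0.03² + (-0.06)² + 0.26² + (-0.70)² + 0.72² + 0.25² + (-0.12)² = 1.1779
Proportion of variance = 1.1779 / 9 = 0.1309.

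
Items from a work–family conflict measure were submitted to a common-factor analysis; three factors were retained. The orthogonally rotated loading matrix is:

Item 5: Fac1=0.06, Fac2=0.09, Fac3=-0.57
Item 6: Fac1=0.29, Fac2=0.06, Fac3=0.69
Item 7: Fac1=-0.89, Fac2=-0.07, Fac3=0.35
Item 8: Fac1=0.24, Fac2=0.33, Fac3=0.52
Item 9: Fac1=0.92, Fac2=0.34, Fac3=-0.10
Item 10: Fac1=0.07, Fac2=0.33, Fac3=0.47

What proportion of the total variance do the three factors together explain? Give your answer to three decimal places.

Communalities: 0.3366, 0.5638, 0.9195, 0.4369, 0.9720, 0.3347; Σh² = 3.5635.
Total variance with 6 standardized items is 6, so the solution explains 3.5635/6 = 0.5939.

0.594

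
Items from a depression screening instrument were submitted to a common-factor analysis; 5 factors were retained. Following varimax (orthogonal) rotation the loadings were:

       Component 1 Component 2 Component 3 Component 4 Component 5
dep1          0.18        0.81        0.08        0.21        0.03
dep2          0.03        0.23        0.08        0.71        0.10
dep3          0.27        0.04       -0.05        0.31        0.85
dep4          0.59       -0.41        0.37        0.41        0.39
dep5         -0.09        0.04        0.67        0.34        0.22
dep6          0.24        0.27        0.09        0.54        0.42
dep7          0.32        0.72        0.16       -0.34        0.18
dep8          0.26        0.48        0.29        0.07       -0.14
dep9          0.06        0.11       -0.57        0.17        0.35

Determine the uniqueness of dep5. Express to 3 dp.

0.377

h² = (-0.09)² + 0.04² + 0.67² + 0.34² + 0.22² = 0.0081 + 0.0016 + 0.4489 + 0.1156 + 0.0484 = 0.6226
Uniqueness u² = 1 − h² = 1 − 0.6226 = 0.3774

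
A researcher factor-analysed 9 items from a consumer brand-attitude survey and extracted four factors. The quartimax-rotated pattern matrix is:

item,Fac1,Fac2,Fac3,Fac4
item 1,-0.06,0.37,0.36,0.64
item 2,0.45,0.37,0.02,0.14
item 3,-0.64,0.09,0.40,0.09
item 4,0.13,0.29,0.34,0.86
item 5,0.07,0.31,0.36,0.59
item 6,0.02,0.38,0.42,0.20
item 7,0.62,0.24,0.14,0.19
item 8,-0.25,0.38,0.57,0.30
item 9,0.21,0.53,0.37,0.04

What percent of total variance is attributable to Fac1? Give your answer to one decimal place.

12.5%

SS loadings for Fac1 = (-0.06)² + 0.45² + (-0.64)² + 0.13² + 0.07² + 0.02² + 0.62² + (-0.25)² + 0.21² = 1.1289
With 9 standardized items, total variance = 9. Proportion = 1.1289/9 = 0.1254 → 12.54%.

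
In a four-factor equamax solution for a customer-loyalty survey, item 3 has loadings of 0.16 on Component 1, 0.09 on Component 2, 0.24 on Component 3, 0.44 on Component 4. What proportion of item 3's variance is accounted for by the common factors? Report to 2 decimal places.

0.28

h² = 0.16² + 0.09² + 0.24² + 0.44² = 0.0256 + 0.0081 + 0.0576 + 0.1936 = 0.2849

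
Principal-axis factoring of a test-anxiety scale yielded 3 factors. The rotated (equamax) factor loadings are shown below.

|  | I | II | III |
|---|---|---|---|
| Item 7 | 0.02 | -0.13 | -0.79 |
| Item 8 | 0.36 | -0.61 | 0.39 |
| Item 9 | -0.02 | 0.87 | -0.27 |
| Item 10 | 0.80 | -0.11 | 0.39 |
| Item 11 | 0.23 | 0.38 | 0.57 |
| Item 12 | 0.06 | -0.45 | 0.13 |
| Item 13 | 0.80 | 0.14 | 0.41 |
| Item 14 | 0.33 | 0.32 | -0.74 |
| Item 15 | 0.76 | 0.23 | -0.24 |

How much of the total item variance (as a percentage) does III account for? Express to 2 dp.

23.51%

SS loadings for III = (-0.79)² + 0.39² + (-0.27)² + 0.39² + 0.57² + 0.13² + 0.41² + (-0.74)² + (-0.24)² = 2.1163
With 9 standardized items, total variance = 9. Proportion = 2.1163/9 = 0.2351 → 23.51%.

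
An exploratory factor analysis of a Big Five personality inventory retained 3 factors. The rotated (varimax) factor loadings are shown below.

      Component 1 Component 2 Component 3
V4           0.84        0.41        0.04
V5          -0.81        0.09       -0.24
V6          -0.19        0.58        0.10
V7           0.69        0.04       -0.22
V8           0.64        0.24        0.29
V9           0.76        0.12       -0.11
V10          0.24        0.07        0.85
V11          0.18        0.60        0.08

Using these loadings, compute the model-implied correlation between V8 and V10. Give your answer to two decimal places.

r̂ = Σ λ_i·λ_j across factors = (0.64)(0.24) + (0.24)(0.07) + (0.29)(0.85)
  = +0.1536 +0.0168 +0.2465 = 0.4169

0.42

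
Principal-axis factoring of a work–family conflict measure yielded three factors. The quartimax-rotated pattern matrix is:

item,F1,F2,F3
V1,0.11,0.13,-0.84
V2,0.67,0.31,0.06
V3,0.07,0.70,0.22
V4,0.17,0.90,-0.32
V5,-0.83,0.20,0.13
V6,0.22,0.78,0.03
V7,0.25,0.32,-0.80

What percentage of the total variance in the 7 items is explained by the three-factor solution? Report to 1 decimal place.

Communalities: 0.7346, 0.5486, 0.5433, 0.9413, 0.7458, 0.6577, 0.8049; Σh² = 4.9762.
Total variance with 7 standardized items is 7, so the solution explains 4.9762/7 = 0.7109 = 71.09%.

71.1%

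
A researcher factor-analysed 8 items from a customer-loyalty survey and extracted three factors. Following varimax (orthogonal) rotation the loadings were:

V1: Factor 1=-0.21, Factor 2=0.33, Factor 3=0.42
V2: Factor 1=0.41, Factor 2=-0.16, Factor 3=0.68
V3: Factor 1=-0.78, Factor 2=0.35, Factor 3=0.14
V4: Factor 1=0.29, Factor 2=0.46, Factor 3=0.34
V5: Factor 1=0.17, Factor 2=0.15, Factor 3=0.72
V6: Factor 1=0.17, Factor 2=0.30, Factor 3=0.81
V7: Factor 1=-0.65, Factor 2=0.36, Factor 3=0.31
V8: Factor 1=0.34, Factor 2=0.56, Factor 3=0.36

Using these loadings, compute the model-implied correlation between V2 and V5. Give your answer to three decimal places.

0.535

r̂ = Σ λ_i·λ_j across factors = (0.41)(0.17) + (-0.16)(0.15) + (0.68)(0.72)
  = +0.0697 -0.0240 +0.4896 = 0.5353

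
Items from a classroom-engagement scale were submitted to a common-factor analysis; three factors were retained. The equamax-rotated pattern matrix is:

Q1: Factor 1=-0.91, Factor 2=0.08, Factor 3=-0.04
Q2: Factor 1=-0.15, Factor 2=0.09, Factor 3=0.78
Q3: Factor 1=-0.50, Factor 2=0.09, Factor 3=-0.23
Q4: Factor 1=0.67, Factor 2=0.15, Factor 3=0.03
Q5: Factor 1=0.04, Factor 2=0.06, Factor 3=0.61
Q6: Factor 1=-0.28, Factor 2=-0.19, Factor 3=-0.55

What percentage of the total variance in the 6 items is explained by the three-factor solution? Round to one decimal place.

Communalities: 0.8361, 0.6390, 0.3110, 0.4723, 0.3773, 0.4170; Σh² = 3.0527.
Total variance with 6 standardized items is 6, so the solution explains 3.0527/6 = 0.5088 = 50.88%.

50.9%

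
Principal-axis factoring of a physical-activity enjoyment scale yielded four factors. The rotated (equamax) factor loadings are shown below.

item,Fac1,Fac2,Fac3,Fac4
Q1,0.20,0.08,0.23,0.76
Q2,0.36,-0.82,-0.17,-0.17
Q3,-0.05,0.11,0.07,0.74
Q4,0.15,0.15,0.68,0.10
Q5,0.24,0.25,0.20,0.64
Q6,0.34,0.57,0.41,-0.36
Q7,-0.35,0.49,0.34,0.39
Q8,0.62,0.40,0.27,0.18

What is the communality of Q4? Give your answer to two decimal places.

0.52

h² = 0.15² + 0.15² + 0.68² + 0.10² = 0.0225 + 0.0225 + 0.4624 + 0.0100 = 0.5174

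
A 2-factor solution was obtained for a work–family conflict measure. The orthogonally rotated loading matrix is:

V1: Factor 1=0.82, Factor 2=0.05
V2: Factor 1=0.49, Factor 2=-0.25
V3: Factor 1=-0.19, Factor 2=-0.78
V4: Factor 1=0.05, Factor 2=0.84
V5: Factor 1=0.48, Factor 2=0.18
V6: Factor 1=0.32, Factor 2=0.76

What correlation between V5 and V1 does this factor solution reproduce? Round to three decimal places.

0.403

r̂ = Σ λ_i·λ_j across factors = (0.48)(0.82) + (0.18)(0.05)
  = +0.3936 +0.0090 = 0.4026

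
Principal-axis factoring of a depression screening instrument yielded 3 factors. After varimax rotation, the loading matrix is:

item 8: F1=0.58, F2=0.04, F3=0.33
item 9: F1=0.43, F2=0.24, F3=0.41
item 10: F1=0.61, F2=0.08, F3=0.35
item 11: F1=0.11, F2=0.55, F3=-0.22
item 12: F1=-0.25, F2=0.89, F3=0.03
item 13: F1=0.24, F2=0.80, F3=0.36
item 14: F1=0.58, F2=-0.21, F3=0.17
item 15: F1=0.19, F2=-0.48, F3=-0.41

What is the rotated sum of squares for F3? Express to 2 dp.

0.78

SS loadings for F3 = 0.33² + 0.41² + 0.35² + (-0.22)² + 0.03² + 0.36² + 0.17² + (-0.41)² = 0.1089 + 0.1681 + 0.1225 + 0.0484 + 0.0009 + 0.1296 + 0.0289 + 0.1681 = 0.7754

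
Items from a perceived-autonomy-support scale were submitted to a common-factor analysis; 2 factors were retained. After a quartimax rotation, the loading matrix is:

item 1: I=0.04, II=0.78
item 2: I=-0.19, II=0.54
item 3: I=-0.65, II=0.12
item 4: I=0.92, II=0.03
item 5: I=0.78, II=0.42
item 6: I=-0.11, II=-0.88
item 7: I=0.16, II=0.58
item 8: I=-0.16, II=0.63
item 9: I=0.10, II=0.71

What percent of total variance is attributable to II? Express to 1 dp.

34.5%

SS loadings for II = 0.78² + 0.54² + 0.12² + 0.03² + 0.42² + (-0.88)² + 0.58² + 0.63² + 0.71² = 3.1035
With 9 standardized items, total variance = 9. Proportion = 3.1035/9 = 0.3448 → 34.48%.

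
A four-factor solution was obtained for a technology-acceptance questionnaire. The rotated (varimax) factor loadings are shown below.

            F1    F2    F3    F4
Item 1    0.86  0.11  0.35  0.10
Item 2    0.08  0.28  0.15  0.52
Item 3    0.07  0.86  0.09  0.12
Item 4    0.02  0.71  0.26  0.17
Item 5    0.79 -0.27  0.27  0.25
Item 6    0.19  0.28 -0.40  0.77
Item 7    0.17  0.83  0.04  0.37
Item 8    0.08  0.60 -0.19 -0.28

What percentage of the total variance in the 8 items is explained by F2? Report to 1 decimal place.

SS loadings for F2 = 0.11² + 0.28² + 0.86² + 0.71² + (-0.27)² + 0.28² + 0.83² + 0.60² = 2.5344
With 8 standardized items, total variance = 8. Proportion = 2.5344/8 = 0.3168 → 31.68%.

31.7%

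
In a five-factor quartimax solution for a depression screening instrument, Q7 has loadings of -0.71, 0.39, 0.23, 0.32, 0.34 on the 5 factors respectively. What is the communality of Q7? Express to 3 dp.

0.927

h² = (-0.71)² + 0.39² + 0.23² + 0.32² + 0.34² = 0.5041 + 0.1521 + 0.0529 + 0.1024 + 0.1156 = 0.9271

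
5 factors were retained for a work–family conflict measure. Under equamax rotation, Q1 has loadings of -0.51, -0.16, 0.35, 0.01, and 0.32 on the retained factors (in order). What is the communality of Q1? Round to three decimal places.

h² = (-0.51)² + (-0.16)² + 0.35² + 0.01² + 0.32² = 0.2601 + 0.0256 + 0.1225 + 0.0001 + 0.1024 = 0.5107

0.511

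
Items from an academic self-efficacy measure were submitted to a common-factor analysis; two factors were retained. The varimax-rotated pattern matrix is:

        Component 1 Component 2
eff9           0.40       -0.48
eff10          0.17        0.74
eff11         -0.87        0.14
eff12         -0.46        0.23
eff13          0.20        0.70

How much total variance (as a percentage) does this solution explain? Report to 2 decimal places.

50.76%

SS loadings by factor: 1.1974, 1.3405; total = 2.5379.
Total variance with 5 standardized items is 5, so the solution explains 2.5379/5 = 0.5076 = 50.76%.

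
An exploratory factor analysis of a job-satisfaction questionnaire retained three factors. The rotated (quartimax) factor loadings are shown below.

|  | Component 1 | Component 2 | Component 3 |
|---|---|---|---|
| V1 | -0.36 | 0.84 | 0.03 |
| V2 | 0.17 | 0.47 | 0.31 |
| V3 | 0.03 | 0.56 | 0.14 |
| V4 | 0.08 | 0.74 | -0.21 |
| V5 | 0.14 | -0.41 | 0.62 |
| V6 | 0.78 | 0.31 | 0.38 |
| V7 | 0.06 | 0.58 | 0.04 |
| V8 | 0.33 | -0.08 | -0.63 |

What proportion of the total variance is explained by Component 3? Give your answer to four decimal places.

SS loadings for Component 3 = 0.03² + 0.31² + 0.14² + (-0.21)² + 0.62² + 0.38² + 0.04² + (-0.63)² = 1.0880
Proportion of variance = 1.0880 / 8 = 0.1360.

0.1360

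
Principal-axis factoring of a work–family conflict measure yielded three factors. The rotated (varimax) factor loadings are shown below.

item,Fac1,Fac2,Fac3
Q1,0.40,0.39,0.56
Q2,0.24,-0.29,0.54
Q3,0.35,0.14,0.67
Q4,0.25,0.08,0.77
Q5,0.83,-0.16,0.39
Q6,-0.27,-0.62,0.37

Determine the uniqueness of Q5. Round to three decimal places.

0.133

h² = 0.83² + (-0.16)² + 0.39² = 0.6889 + 0.0256 + 0.1521 = 0.8666
Uniqueness u² = 1 − h² = 1 − 0.8666 = 0.1334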